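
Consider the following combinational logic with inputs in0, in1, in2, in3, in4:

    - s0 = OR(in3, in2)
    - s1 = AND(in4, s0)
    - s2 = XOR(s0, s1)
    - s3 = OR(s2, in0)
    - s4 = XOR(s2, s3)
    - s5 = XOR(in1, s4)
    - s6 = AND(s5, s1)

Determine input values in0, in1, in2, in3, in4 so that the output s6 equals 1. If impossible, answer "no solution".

s6 = AND(s5, s1) must be 1, so both s5 = 1 and s1 = 1.
s5 = XOR(in1, s4) must be 1, so in1 and s4 differ.
s1 = AND(in4, s0) must be 1, so both in4 = 1 and s0 = 1.
Check with in0=1 in1=0 in2=1 in3=1 in4=1:
s0 = OR(in3, in2) = OR(1, 1) = 1
s1 = AND(in4, s0) = AND(1, 1) = 1
s2 = XOR(s0, s1) = XOR(1, 1) = 0
s3 = OR(s2, in0) = OR(0, 1) = 1
s4 = XOR(s2, s3) = XOR(0, 1) = 1
s5 = XOR(in1, s4) = XOR(0, 1) = 1
s6 = AND(s5, s1) = AND(1, 1) = 1
So s6 = 1 as required.

in0=1 in1=0 in2=1 in3=1 in4=1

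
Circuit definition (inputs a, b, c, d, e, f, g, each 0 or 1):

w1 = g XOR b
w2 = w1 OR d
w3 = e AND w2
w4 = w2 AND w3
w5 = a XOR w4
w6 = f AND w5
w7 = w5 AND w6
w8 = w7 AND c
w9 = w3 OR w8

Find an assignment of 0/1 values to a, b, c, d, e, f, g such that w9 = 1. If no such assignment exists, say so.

Check with a=1, b=0, c=1, d=1, e=1, f=0, g=0:
w1 = g XOR b = 0 XOR 0 = 0
w2 = w1 OR d = 0 OR 1 = 1
w3 = e AND w2 = 1 AND 1 = 1
w4 = w2 AND w3 = 1 AND 1 = 1
w5 = a XOR w4 = 1 XOR 1 = 0
w6 = f AND w5 = 0 AND 0 = 0
w7 = w5 AND w6 = 0 AND 0 = 0
w8 = w7 AND c = 0 AND 1 = 0
w9 = w3 OR w8 = 1 OR 0 = 1
So w9 = 1 as required.

a=1, b=0, c=1, d=1, e=1, f=0, g=0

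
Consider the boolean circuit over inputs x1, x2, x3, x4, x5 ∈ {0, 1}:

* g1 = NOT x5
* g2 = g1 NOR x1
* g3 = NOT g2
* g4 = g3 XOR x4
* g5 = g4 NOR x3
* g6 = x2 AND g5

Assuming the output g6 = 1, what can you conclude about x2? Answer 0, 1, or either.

g6 = x2 AND g5 must be 1, so both x2 = 1 and g5 = 1.
g5 = g4 NOR x3 must be 1, so both g4 = 0 and x3 = 0.
Every assignment with g6 = 1 has x2 = 1; there are 4 such assignment(s).
  x1=0, x2=1, x3=0, x4=0, x5=1
  x1=0, x2=1, x3=0, x4=1, x5=0
  x1=1, x2=1, x3=0, x4=1, x5=0
  x1=1, x2=1, x3=0, x4=1, x5=1

1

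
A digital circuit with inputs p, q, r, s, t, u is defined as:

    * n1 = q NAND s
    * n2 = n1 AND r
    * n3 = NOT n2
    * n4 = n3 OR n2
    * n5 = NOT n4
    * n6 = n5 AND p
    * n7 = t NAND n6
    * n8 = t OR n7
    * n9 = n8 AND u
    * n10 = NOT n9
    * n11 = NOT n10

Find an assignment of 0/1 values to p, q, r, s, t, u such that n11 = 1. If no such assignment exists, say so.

p=1 q=0 r=0 s=1 t=1 u=1

n11 = NOT n10 must be 1, so n10 = 0.
n10 = NOT n9 must be 0, so n9 = 1.
Check with p=1 q=0 r=0 s=1 t=1 u=1:
n1 = q NAND s = 0 NAND 1 = 1
n2 = n1 AND r = 1 AND 0 = 0
n3 = NOT n2 = NOT 0 = 1
n4 = n3 OR n2 = 1 OR 0 = 1
n5 = NOT n4 = NOT 1 = 0
n6 = n5 AND p = 0 AND 1 = 0
n7 = t NAND n6 = 1 NAND 0 = 1
n8 = t OR n7 = 1 OR 1 = 1
n9 = n8 AND u = 1 AND 1 = 1
n10 = NOT n9 = NOT 1 = 0
n11 = NOT n10 = NOT 0 = 1
So n11 = 1 as required.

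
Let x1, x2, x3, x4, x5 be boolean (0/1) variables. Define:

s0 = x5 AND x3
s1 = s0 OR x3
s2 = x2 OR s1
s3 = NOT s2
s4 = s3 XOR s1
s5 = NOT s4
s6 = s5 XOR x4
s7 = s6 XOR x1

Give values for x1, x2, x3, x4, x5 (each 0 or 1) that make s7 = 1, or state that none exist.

s7 = s6 XOR x1 must be 1, so s6 and x1 differ.
Check with x1=0, x2=1, x3=0, x4=0, x5=0:
s0 = x5 AND x3 = 0 AND 0 = 0
s1 = s0 OR x3 = 0 OR 0 = 0
s2 = x2 OR s1 = 1 OR 0 = 1
s3 = NOT s2 = NOT 1 = 0
s4 = s3 XOR s1 = 0 XOR 0 = 0
s5 = NOT s4 = NOT 0 = 1
s6 = s5 XOR x4 = 1 XOR 0 = 1
s7 = s6 XOR x1 = 1 XOR 0 = 1
So s7 = 1 as required.

x1=0, x2=1, x3=0, x4=0, x5=0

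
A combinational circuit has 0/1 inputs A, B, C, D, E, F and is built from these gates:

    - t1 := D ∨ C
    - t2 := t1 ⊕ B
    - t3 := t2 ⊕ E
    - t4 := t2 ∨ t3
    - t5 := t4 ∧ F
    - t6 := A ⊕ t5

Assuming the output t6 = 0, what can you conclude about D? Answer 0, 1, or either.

either

Both values of D occur among assignments with t6 = 0:
  D=0: A=0, B=0, C=0, D=0, E=0, F=0
  D=1: A=0, B=0, C=0, D=1, E=0, F=0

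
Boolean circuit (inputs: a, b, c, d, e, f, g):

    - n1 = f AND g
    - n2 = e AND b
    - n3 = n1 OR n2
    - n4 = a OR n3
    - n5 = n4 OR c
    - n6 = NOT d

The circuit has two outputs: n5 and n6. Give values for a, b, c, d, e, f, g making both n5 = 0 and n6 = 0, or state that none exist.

Check with a=0, b=1, c=0, d=1, e=0, f=1, g=0:
n1 = f AND g = 1 AND 0 = 0
n2 = e AND b = 0 AND 1 = 0
n3 = n1 OR n2 = 0 OR 0 = 0
n4 = a OR n3 = 0 OR 0 = 0
n5 = n4 OR c = 0 OR 0 = 0
n6 = NOT d = NOT 1 = 0
So n5 = 0 and n6 = 0.

a=0, b=1, c=0, d=1, e=0, f=1, g=0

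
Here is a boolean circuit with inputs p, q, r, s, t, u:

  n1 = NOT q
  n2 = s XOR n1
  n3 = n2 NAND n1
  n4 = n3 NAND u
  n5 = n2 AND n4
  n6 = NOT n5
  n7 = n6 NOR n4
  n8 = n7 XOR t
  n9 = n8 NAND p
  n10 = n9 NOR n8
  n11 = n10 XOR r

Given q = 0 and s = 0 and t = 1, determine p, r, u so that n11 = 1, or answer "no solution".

p=1 r=1 u=1

n11 = n10 XOR r must be 1, so n10 and r differ.
Check with q = 0 and s = 0 and t = 1 and p=1, r=1, u=1:
n1 = NOT q = NOT 0 = 1
n2 = s XOR n1 = 0 XOR 1 = 1
n3 = n2 NAND n1 = 1 NAND 1 = 0
n4 = n3 NAND u = 0 NAND 1 = 1
n5 = n2 AND n4 = 1 AND 1 = 1
n6 = NOT n5 = NOT 1 = 0
n7 = n6 NOR n4 = 0 NOR 1 = 0
n8 = n7 XOR t = 0 XOR 1 = 1
n9 = n8 NAND p = 1 NAND 1 = 0
n10 = n9 NOR n8 = 0 NOR 1 = 0
n11 = n10 XOR r = 0 XOR 1 = 1
So n11 = 1.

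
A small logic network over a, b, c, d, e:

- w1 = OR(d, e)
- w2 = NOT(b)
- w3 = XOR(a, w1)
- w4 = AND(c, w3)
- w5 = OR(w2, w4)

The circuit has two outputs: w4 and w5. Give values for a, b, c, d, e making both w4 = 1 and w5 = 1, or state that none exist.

Check with a=0, b=0, c=1, d=1, e=1:
w1 = OR(d, e) = OR(1, 1) = 1
w2 = NOT(b) = NOT 0 = 1
w3 = XOR(a, w1) = XOR(0, 1) = 1
w4 = AND(c, w3) = AND(1, 1) = 1
w5 = OR(w2, w4) = OR(1, 1) = 1
So w4 = 1 and w5 = 1.

a=0, b=0, c=1, d=1, e=1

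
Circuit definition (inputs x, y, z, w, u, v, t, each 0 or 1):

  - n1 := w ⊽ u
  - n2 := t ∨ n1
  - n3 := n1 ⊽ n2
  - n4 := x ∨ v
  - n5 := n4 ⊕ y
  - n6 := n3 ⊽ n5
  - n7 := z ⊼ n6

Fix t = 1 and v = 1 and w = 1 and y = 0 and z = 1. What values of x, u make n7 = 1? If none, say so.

n7 = z ⊼ n6 must be 1, so at least one of z, n6 is 0.
Check with t = 1 and v = 1 and w = 1 and y = 0 and z = 1 and x=1, u=0:
n1 = w ⊽ u = 1 ⊽ 0 = 0
n2 = t ∨ n1 = 1 ∨ 0 = 1
n3 = n1 ⊽ n2 = 0 ⊽ 1 = 0
n4 = x ∨ v = 1 ∨ 1 = 1
n5 = n4 ⊕ y = 1 ⊕ 0 = 1
n6 = n3 ⊽ n5 = 0 ⊽ 1 = 0
n7 = z ⊼ n6 = 1 ⊼ 0 = 1
So n7 = 1.

x=1, u=0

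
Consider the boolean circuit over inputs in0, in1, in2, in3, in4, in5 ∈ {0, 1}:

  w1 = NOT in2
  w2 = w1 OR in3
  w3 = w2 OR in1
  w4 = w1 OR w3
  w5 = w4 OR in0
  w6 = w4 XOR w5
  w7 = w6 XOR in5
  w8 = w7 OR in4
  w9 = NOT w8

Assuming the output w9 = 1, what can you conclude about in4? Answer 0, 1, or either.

0

w9 = NOT w8 must be 1, so w8 = 0.
w8 = w7 OR in4 must be 0, so both w7 = 0 and in4 = 0.
w7 = w6 XOR in5 must be 0, so w6 and in5 are equal.
Every assignment with w9 = 1 has in4 = 0; there are 16 such assignment(s).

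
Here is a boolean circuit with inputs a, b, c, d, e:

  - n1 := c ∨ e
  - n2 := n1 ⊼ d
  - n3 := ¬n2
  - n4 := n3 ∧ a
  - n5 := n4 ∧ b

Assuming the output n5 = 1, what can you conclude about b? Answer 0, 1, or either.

1

n5 = n4 ∧ b must be 1, so both n4 = 1 and b = 1.
n4 = n3 ∧ a must be 1, so both n3 = 1 and a = 1.
n3 = ¬n2 must be 1, so n2 = 0.
Every assignment with n5 = 1 has b = 1; there are 3 such assignment(s).
  a=1, b=1, c=0, d=1, e=1
  a=1, b=1, c=1, d=1, e=0
  a=1, b=1, c=1, d=1, e=1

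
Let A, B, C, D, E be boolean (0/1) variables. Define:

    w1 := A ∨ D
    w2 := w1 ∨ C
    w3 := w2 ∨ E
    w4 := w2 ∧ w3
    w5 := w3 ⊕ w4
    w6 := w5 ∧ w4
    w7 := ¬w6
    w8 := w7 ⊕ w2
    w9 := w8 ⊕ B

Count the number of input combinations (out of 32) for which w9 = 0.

w9 = w8 ⊕ B must be 0, so w8 and B are equal.
Enumerating the 32 input combinations, 16 give w9 = 0 and 16 give w9 = 1.

16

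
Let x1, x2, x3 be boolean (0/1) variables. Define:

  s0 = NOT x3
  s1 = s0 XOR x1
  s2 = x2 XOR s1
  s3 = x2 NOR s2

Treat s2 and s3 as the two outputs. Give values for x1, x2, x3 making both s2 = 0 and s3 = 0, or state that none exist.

Check with x1=0 x2=1 x3=0:
s0 = NOT x3 = NOT 0 = 1
s1 = s0 XOR x1 = 1 XOR 0 = 1
s2 = x2 XOR s1 = 1 XOR 1 = 0
s3 = x2 NOR s2 = 1 NOR 0 = 0
So s2 = 0 and s3 = 0.

x1=0 x2=1 x3=0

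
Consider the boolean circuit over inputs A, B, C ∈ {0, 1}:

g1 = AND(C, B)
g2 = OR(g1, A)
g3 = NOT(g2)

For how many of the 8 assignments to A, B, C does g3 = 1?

3

g3 = NOT(g2) must be 1, so g2 = 0.
Enumerating the 8 input combinations, 3 give g3 = 1 and 5 give g3 = 0.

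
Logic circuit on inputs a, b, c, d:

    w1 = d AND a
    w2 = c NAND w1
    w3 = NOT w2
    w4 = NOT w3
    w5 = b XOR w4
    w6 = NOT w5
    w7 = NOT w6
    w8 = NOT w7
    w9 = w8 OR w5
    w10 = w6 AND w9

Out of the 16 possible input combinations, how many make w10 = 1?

w10 = w6 AND w9 must be 1, so both w6 = 1 and w9 = 1.
Enumerating the 16 input combinations, 8 give w10 = 1 and 8 give w10 = 0.

8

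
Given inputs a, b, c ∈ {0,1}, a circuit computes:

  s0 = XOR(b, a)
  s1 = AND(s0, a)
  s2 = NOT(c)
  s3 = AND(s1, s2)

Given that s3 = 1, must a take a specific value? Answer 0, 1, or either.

1

s3 = AND(s1, s2) must be 1, so both s1 = 1 and s2 = 1.
Every assignment with s3 = 1 has a = 1; there are 1 such assignment(s).
  a=1, b=0, c=0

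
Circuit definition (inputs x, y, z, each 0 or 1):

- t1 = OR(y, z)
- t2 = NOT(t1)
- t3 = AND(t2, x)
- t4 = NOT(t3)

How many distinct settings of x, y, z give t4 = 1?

t4 = NOT(t3) must be 1, so t3 = 0.
t3 = AND(t2, x) must be 0, so at least one of t2, x is 0.
Enumerating the 8 input combinations, 7 give t4 = 1 and 1 give t4 = 0.

7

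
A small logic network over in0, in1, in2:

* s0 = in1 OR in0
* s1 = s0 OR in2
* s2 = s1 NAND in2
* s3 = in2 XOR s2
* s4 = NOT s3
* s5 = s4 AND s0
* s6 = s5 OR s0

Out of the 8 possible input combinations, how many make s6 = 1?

s6 = s5 OR s0 must be 1, so at least one of s5, s0 is 1.
Satisfying assignments:
  in0=0, in1=1, in2=0
  in0=0, in1=1, in2=1
  in0=1, in1=0, in2=0
  in0=1, in1=0, in2=1
  in0=1, in1=1, in2=0
  in0=1, in1=1, in2=1

6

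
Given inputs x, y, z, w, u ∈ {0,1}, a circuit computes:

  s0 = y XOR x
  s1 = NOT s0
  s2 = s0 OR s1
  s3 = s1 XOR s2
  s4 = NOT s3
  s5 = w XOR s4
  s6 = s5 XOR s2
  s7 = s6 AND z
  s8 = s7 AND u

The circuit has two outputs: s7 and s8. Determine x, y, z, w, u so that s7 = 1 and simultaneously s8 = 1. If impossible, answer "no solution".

x=0, y=0, z=1, w=1, u=1

Check with x=0, y=0, z=1, w=1, u=1:
s0 = y XOR x = 0 XOR 0 = 0
s1 = NOT s0 = NOT 0 = 1
s2 = s0 OR s1 = 0 OR 1 = 1
s3 = s1 XOR s2 = 1 XOR 1 = 0
s4 = NOT s3 = NOT 0 = 1
s5 = w XOR s4 = 1 XOR 1 = 0
s6 = s5 XOR s2 = 0 XOR 1 = 1
s7 = s6 AND z = 1 AND 1 = 1
s8 = s7 AND u = 1 AND 1 = 1
So s7 = 1 and s8 = 1.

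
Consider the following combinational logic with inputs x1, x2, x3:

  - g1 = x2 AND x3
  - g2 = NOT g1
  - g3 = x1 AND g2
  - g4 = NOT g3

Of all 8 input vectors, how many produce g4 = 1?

5

g4 = NOT g3 must be 1, so g3 = 0.
g3 = x1 AND g2 must be 0, so at least one of x1, g2 is 0.
Satisfying assignments:
  x1=0, x2=0, x3=0
  x1=0, x2=0, x3=1
  x1=0, x2=1, x3=0
  x1=0, x2=1, x3=1
  x1=1, x2=1, x3=1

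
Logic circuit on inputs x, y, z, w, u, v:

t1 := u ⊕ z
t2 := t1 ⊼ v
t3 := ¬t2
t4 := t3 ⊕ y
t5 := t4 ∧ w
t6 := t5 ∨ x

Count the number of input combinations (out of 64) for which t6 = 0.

t6 = t5 ∨ x must be 0, so both t5 = 0 and x = 0.
t5 = t4 ∧ w must be 0, so at least one of t4, w is 0.
Enumerating the 64 input combinations, 24 give t6 = 0 and 40 give t6 = 1.

24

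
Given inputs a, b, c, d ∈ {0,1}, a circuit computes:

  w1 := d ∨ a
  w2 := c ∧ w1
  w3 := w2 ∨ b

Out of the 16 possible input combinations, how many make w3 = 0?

w3 = w2 ∨ b must be 0, so both w2 = 0 and b = 0.
w2 = c ∧ w1 must be 0, so at least one of c, w1 is 0.
Satisfying assignments:
  a=0, b=0, c=0, d=0
  a=0, b=0, c=0, d=1
  a=0, b=0, c=1, d=0
  a=1, b=0, c=0, d=0
  a=1, b=0, c=0, d=1

5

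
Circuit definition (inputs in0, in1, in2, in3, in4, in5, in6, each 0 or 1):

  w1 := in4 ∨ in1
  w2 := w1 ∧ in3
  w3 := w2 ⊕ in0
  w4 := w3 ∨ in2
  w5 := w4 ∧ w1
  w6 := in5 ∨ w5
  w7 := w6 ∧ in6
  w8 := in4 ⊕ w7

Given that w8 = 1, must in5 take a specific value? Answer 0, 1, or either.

Both values of in5 occur among assignments with w8 = 1:
  in5=0: in0=0, in1=0, in2=0, in3=0, in4=1, in5=0, in6=0
  in5=1: in0=0, in1=0, in2=0, in3=0, in4=0, in5=1, in6=1

either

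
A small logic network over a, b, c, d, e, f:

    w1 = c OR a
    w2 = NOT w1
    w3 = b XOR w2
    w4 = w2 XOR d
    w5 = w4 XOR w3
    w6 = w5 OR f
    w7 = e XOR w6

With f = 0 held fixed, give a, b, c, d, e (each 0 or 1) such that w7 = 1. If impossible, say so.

w7 = e XOR w6 must be 1, so e and w6 differ.
Check with f = 0 and a=1, b=1, c=1, d=1, e=1:
w1 = c OR a = 1 OR 1 = 1
w2 = NOT w1 = NOT 1 = 0
w3 = b XOR w2 = 1 XOR 0 = 1
w4 = w2 XOR d = 0 XOR 1 = 1
w5 = w4 XOR w3 = 1 XOR 1 = 0
w6 = w5 OR f = 0 OR 0 = 0
w7 = e XOR w6 = 1 XOR 0 = 1
So w7 = 1.

a=1 b=1 c=1 d=1 e=1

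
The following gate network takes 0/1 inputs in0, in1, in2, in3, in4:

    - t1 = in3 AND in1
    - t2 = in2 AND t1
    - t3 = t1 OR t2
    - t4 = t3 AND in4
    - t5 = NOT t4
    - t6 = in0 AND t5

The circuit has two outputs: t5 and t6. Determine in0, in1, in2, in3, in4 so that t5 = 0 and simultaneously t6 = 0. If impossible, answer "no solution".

in0=0, in1=1, in2=1, in3=1, in4=1

Check with in0=0, in1=1, in2=1, in3=1, in4=1:
t1 = in3 AND in1 = 1 AND 1 = 1
t2 = in2 AND t1 = 1 AND 1 = 1
t3 = t1 OR t2 = 1 OR 1 = 1
t4 = t3 AND in4 = 1 AND 1 = 1
t5 = NOT t4 = NOT 1 = 0
t6 = in0 AND t5 = 0 AND 0 = 0
So t5 = 0 and t6 = 0.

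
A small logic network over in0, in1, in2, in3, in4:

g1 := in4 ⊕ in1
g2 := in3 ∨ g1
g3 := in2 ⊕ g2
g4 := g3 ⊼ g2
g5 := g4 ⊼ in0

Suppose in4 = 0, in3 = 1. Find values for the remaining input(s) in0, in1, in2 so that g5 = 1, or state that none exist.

in0=0 in1=1 in2=0

g5 = g4 ⊼ in0 must be 1, so at least one of g4, in0 is 0.
Check with in4 = 0, in3 = 1 and in0=0, in1=1, in2=0:
g1 = in4 ⊕ in1 = 0 ⊕ 1 = 1
g2 = in3 ∨ g1 = 1 ∨ 1 = 1
g3 = in2 ⊕ g2 = 0 ⊕ 1 = 1
g4 = g3 ⊼ g2 = 1 ⊼ 1 = 0
g5 = g4 ⊼ in0 = 0 ⊼ 0 = 1
So g5 = 1.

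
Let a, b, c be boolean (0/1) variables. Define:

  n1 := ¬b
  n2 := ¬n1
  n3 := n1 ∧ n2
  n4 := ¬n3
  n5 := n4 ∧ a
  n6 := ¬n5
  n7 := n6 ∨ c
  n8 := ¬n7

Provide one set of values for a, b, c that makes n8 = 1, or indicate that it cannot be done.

a=1, b=1, c=0

Check with a=1, b=1, c=0:
n1 = ¬b = ¬1 = 0
n2 = ¬n1 = ¬0 = 1
n3 = n1 ∧ n2 = 0 ∧ 1 = 0
n4 = ¬n3 = ¬0 = 1
n5 = n4 ∧ a = 1 ∧ 1 = 1
n6 = ¬n5 = ¬1 = 0
n7 = n6 ∨ c = 0 ∨ 0 = 0
n8 = ¬n7 = ¬0 = 1
So n8 = 1 as required.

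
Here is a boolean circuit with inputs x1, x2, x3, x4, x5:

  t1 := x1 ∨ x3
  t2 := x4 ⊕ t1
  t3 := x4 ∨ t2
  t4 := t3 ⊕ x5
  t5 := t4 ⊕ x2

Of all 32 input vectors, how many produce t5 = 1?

t5 = t4 ⊕ x2 must be 1, so t4 and x2 differ.
Enumerating the 32 input combinations, 16 give t5 = 1 and 16 give t5 = 0.

16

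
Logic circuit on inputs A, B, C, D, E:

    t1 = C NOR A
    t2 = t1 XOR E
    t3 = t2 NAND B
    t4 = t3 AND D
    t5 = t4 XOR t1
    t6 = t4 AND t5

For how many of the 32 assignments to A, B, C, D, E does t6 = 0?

t6 = t4 AND t5 must be 0, so at least one of t4, t5 is 0.
Enumerating the 32 input combinations, 23 give t6 = 0 and 9 give t6 = 1.

23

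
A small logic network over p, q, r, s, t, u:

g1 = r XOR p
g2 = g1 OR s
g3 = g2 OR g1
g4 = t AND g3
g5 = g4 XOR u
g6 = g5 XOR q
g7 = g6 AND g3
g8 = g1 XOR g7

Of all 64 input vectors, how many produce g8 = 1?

g8 = g1 XOR g7 must be 1, so g1 and g7 differ.
Enumerating the 64 input combinations, 24 give g8 = 1 and 40 give g8 = 0.

24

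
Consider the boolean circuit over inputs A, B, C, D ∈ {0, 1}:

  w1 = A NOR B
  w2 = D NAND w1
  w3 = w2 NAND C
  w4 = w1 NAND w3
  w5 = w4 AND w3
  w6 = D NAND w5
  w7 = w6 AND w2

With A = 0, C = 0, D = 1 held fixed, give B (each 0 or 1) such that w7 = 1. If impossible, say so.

no solution exists

With A = 0, C = 0, D = 1 fixed, none of the 2 settings of B give w7 = 1.
For example, with B=0:
w1 = A NOR B = 0 NOR 0 = 1
w2 = D NAND w1 = 1 NAND 1 = 0
w3 = w2 NAND C = 0 NAND 0 = 1
w4 = w1 NAND w3 = 1 NAND 1 = 0
w5 = w4 AND w3 = 0 AND 1 = 0
w6 = D NAND w5 = 1 NAND 0 = 1
w7 = w6 AND w2 = 1 AND 0 = 0
giving w7 = 0 ≠ 1.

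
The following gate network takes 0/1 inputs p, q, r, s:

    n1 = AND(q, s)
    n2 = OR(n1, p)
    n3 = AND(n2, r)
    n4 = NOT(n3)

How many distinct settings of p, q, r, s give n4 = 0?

5

n4 = NOT(n3) must be 0, so n3 = 1.
Satisfying assignments:
  p=0, q=1, r=1, s=1
  p=1, q=0, r=1, s=0
  p=1, q=0, r=1, s=1
  p=1, q=1, r=1, s=0
  p=1, q=1, r=1, s=1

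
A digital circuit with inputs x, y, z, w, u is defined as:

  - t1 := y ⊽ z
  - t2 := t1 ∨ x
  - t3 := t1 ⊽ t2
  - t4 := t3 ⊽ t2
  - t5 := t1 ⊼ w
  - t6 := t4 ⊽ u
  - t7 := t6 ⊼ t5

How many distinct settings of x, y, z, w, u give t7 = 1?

t7 = t6 ⊼ t5 must be 1, so at least one of t6, t5 is 0.
Enumerating the 32 input combinations, 18 give t7 = 1 and 14 give t7 = 0.

18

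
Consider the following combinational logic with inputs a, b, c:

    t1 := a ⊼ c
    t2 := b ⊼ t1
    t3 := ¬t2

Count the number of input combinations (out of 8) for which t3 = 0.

t3 = ¬t2 must be 0, so t2 = 1.
Satisfying assignments:
  a=0, b=0, c=0
  a=0, b=0, c=1
  a=1, b=0, c=0
  a=1, b=0, c=1
  a=1, b=1, c=1

5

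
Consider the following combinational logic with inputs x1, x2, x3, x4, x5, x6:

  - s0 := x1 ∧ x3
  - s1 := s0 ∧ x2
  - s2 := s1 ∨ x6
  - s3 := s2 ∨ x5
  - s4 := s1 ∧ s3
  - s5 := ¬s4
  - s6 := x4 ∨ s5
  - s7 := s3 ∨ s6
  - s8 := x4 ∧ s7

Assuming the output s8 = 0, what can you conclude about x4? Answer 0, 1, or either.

0

s8 = x4 ∧ s7 must be 0, so at least one of x4, s7 is 0.
Every assignment with s8 = 0 has x4 = 0; there are 32 such assignment(s).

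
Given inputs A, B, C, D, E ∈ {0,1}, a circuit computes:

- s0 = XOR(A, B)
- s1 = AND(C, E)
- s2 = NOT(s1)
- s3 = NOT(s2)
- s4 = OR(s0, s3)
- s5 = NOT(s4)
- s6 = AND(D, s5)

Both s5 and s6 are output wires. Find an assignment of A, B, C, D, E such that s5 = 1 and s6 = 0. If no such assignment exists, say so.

A=1, B=1, C=0, D=0, E=1

Check with A=1, B=1, C=0, D=0, E=1:
s0 = XOR(A, B) = XOR(1, 1) = 0
s1 = AND(C, E) = AND(0, 1) = 0
s2 = NOT(s1) = NOT 0 = 1
s3 = NOT(s2) = NOT 1 = 0
s4 = OR(s0, s3) = OR(0, 0) = 0
s5 = NOT(s4) = NOT 0 = 1
s6 = AND(D, s5) = AND(0, 1) = 0
So s5 = 1 and s6 = 0.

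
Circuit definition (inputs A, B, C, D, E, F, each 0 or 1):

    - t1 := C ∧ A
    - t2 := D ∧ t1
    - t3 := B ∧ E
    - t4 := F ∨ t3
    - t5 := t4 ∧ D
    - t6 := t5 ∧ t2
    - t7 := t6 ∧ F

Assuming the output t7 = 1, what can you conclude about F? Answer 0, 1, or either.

1

t7 = t6 ∧ F must be 1, so both t6 = 1 and F = 1.
t6 = t5 ∧ t2 must be 1, so both t5 = 1 and t2 = 1.
t5 = t4 ∧ D must be 1, so both t4 = 1 and D = 1.
Every assignment with t7 = 1 has F = 1; there are 4 such assignment(s).
  A=1, B=0, C=1, D=1, E=0, F=1
  A=1, B=0, C=1, D=1, E=1, F=1
  A=1, B=1, C=1, D=1, E=0, F=1
  A=1, B=1, C=1, D=1, E=1, F=1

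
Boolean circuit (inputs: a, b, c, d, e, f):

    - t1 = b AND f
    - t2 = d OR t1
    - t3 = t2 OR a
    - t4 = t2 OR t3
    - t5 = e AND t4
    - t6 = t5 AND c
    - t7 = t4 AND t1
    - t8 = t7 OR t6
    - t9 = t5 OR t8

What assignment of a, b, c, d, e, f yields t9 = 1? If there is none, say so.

t9 = t5 OR t8 must be 1, so at least one of t5, t8 is 1.
Check with a=0 b=1 c=1 d=1 e=1 f=1:
t1 = b AND f = 1 AND 1 = 1
t2 = d OR t1 = 1 OR 1 = 1
t3 = t2 OR a = 1 OR 0 = 1
t4 = t2 OR t3 = 1 OR 1 = 1
t5 = e AND t4 = 1 AND 1 = 1
t6 = t5 AND c = 1 AND 1 = 1
t7 = t4 AND t1 = 1 AND 1 = 1
t8 = t7 OR t6 = 1 OR 1 = 1
t9 = t5 OR t8 = 1 OR 1 = 1
So t9 = 1 as required.

a=0 b=1 c=1 d=1 e=1 f=1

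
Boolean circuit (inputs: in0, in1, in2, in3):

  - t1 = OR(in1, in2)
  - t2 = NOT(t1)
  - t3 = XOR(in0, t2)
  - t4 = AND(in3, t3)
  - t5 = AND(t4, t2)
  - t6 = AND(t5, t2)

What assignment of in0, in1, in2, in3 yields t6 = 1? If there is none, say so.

in0=0, in1=0, in2=0, in3=1

t6 = AND(t5, t2) must be 1, so both t5 = 1 and t2 = 1.
t5 = AND(t4, t2) must be 1, so both t4 = 1 and t2 = 1.
t2 = NOT(t1) must be 1, so t1 = 0.
Check with in0=0, in1=0, in2=0, in3=1:
t1 = OR(in1, in2) = OR(0, 0) = 0
t2 = NOT(t1) = NOT 0 = 1
t3 = XOR(in0, t2) = XOR(0, 1) = 1
t4 = AND(in3, t3) = AND(1, 1) = 1
t5 = AND(t4, t2) = AND(1, 1) = 1
t6 = AND(t5, t2) = AND(1, 1) = 1
So t6 = 1 as required.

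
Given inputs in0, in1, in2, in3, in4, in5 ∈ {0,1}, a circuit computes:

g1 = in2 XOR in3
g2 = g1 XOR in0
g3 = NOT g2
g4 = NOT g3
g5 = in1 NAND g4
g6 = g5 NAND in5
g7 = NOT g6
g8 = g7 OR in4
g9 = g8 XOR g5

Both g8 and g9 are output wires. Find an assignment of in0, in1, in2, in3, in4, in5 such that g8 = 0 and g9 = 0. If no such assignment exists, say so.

in0=0, in1=1, in2=1, in3=0, in4=0, in5=1

Check with in0=0, in1=1, in2=1, in3=0, in4=0, in5=1:
g1 = in2 XOR in3 = 1 XOR 0 = 1
g2 = g1 XOR in0 = 1 XOR 0 = 1
g3 = NOT g2 = NOT 1 = 0
g4 = NOT g3 = NOT 0 = 1
g5 = in1 NAND g4 = 1 NAND 1 = 0
g6 = g5 NAND in5 = 0 NAND 1 = 1
g7 = NOT g6 = NOT 1 = 0
g8 = g7 OR in4 = 0 OR 0 = 0
g9 = g8 XOR g5 = 0 XOR 0 = 0
So g8 = 0 and g9 = 0.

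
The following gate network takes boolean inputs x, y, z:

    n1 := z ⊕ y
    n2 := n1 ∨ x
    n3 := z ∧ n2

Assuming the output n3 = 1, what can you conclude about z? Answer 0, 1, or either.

n3 = z ∧ n2 must be 1, so both z = 1 and n2 = 1.
n2 = n1 ∨ x must be 1, so at least one of n1, x is 1.
Every assignment with n3 = 1 has z = 1; there are 3 such assignment(s).
  x=0, y=0, z=1
  x=1, y=0, z=1
  x=1, y=1, z=1

1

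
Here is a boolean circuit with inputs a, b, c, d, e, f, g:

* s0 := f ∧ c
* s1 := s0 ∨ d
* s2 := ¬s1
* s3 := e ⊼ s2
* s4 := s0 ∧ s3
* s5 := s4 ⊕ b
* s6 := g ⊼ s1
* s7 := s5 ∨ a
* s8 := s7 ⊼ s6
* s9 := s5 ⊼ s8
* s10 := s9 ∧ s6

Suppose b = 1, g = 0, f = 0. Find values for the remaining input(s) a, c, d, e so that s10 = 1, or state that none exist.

a=1, c=1, d=1, e=1

s10 = s9 ∧ s6 must be 1, so both s9 = 1 and s6 = 1.
s9 = s5 ⊼ s8 must be 1, so at least one of s5, s8 is 0.
Check with b = 1, g = 0, f = 0 and a=1, c=1, d=1, e=1:
s0 = f ∧ c = 0 ∧ 1 = 0
s1 = s0 ∨ d = 0 ∨ 1 = 1
s2 = ¬s1 = ¬1 = 0
s3 = e ⊼ s2 = 1 ⊼ 0 = 1
s4 = s0 ∧ s3 = 0 ∧ 1 = 0
s5 = s4 ⊕ b = 0 ⊕ 1 = 1
s6 = g ⊼ s1 = 0 ⊼ 1 = 1
s7 = s5 ∨ a = 1 ∨ 1 = 1
s8 = s7 ⊼ s6 = 1 ⊼ 1 = 0
s9 = s5 ⊼ s8 = 1 ⊼ 0 = 1
s10 = s9 ∧ s6 = 1 ∧ 1 = 1
So s10 = 1.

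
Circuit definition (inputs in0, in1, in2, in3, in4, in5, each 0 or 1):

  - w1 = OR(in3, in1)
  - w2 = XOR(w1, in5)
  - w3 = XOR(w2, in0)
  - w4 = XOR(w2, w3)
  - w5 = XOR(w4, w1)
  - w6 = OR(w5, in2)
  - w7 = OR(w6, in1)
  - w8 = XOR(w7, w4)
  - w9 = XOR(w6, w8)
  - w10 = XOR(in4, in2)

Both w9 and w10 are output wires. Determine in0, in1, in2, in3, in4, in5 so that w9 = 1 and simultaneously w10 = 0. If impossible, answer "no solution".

Check with in0=1 in1=1 in2=1 in3=0 in4=1 in5=0:
w1 = OR(in3, in1) = OR(0, 1) = 1
w2 = XOR(w1, in5) = XOR(1, 0) = 1
w3 = XOR(w2, in0) = XOR(1, 1) = 0
w4 = XOR(w2, w3) = XOR(1, 0) = 1
w5 = XOR(w4, w1) = XOR(1, 1) = 0
w6 = OR(w5, in2) = OR(0, 1) = 1
w7 = OR(w6, in1) = OR(1, 1) = 1
w8 = XOR(w7, w4) = XOR(1, 1) = 0
w9 = XOR(w6, w8) = XOR(1, 0) = 1
w10 = XOR(in4, in2) = XOR(1, 1) = 0
So w9 = 1 and w10 = 0.

in0=1 in1=1 in2=1 in3=0 in4=1 in5=0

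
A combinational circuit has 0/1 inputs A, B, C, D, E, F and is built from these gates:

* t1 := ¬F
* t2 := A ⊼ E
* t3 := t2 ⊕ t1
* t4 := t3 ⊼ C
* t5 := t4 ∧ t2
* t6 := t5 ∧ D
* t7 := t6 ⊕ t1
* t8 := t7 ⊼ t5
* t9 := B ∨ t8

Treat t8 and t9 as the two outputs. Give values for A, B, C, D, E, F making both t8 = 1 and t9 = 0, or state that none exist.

Across all 64 input combinations, none give both t8 = 1 and t9 = 0.

no solution exists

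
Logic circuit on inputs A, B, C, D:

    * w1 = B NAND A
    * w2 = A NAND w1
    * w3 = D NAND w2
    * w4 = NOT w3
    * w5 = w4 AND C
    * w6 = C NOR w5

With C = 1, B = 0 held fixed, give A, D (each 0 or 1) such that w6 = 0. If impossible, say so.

w6 = C NOR w5 must be 0, so at least one of C, w5 is 1.
Check with C = 1, B = 0 and A=1, D=0:
w1 = B NAND A = 0 NAND 1 = 1
w2 = A NAND w1 = 1 NAND 1 = 0
w3 = D NAND w2 = 0 NAND 0 = 1
w4 = NOT w3 = NOT 1 = 0
w5 = w4 AND C = 0 AND 1 = 0
w6 = C NOR w5 = 1 NOR 0 = 0
So w6 = 0.

A=1, D=0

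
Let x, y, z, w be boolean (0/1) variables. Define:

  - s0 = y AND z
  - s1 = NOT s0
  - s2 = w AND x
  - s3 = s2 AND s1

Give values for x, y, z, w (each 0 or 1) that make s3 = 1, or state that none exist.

Check with x=1, y=1, z=0, w=1:
s0 = y AND z = 1 AND 0 = 0
s1 = NOT s0 = NOT 0 = 1
s2 = w AND x = 1 AND 1 = 1
s3 = s2 AND s1 = 1 AND 1 = 1
So s3 = 1 as required.

x=1, y=1, z=0, w=1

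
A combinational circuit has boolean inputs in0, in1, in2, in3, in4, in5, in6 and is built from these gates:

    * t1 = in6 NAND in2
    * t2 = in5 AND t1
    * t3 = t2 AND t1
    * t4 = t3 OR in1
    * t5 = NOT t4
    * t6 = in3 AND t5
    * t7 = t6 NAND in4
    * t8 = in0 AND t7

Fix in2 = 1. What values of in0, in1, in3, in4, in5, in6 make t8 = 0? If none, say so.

Check with in2 = 1 and in0=0, in1=1, in3=0, in4=0, in5=0, in6=1:
t1 = in6 NAND in2 = 1 NAND 1 = 0
t2 = in5 AND t1 = 0 AND 0 = 0
t3 = t2 AND t1 = 0 AND 0 = 0
t4 = t3 OR in1 = 0 OR 1 = 1
t5 = NOT t4 = NOT 1 = 0
t6 = in3 AND t5 = 0 AND 0 = 0
t7 = t6 NAND in4 = 0 NAND 0 = 1
t8 = in0 AND t7 = 0 AND 1 = 0
So t8 = 0.

in0=0 in1=1 in3=0 in4=0 in5=0 in6=1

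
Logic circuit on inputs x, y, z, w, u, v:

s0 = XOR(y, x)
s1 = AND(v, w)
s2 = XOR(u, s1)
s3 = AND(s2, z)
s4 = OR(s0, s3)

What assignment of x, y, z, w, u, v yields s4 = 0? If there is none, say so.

x=1, y=1, z=0, w=1, u=0, v=0

s4 = OR(s0, s3) must be 0, so both s0 = 0 and s3 = 0.
s0 = XOR(y, x) must be 0, so y and x are equal.
Check with x=1, y=1, z=0, w=1, u=0, v=0:
s0 = XOR(y, x) = XOR(1, 1) = 0
s1 = AND(v, w) = AND(0, 1) = 0
s2 = XOR(u, s1) = XOR(0, 0) = 0
s3 = AND(s2, z) = AND(0, 0) = 0
s4 = OR(s0, s3) = OR(0, 0) = 0
So s4 = 0 as required.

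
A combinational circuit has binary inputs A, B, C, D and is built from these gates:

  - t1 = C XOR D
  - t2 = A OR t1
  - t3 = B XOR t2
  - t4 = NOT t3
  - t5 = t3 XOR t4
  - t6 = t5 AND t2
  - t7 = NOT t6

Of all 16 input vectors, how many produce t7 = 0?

t7 = NOT t6 must be 0, so t6 = 1.
t6 = t5 AND t2 must be 1, so both t5 = 1 and t2 = 1.
t5 = t3 XOR t4 must be 1, so t3 and t4 differ.
Enumerating the 16 input combinations, 12 give t7 = 0 and 4 give t7 = 1.

12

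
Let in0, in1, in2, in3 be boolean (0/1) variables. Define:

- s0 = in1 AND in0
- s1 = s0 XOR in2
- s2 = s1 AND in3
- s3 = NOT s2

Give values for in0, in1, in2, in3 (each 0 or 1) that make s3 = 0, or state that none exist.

in0=1, in1=0, in2=1, in3=1

s3 = NOT s2 must be 0, so s2 = 1.
Check with in0=1, in1=0, in2=1, in3=1:
s0 = in1 AND in0 = 0 AND 1 = 0
s1 = s0 XOR in2 = 0 XOR 1 = 1
s2 = s1 AND in3 = 1 AND 1 = 1
s3 = NOT s2 = NOT 1 = 0
So s3 = 0 as required.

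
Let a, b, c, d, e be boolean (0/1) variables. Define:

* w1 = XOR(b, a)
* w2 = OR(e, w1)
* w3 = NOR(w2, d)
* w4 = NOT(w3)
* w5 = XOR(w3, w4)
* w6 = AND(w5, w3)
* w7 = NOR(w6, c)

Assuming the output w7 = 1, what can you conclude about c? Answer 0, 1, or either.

w7 = NOR(w6, c) must be 1, so both w6 = 0 and c = 0.
w6 = AND(w5, w3) must be 0, so at least one of w5, w3 is 0.
Every assignment with w7 = 1 has c = 0; there are 14 such assignment(s).

0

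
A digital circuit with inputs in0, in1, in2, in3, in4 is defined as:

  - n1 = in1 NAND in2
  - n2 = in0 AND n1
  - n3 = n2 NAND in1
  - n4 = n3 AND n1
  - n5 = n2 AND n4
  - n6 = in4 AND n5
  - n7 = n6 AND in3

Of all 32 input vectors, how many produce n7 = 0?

n7 = n6 AND in3 must be 0, so at least one of n6, in3 is 0.
Enumerating the 32 input combinations, 30 give n7 = 0 and 2 give n7 = 1.

30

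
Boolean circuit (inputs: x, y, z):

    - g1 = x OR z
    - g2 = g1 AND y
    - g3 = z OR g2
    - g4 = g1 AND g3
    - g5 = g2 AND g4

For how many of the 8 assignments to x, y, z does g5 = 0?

g5 = g2 AND g4 must be 0, so at least one of g2, g4 is 0.
Satisfying assignments:
  x=0, y=0, z=0
  x=0, y=0, z=1
  x=0, y=1, z=0
  x=1, y=0, z=0
  x=1, y=0, z=1

5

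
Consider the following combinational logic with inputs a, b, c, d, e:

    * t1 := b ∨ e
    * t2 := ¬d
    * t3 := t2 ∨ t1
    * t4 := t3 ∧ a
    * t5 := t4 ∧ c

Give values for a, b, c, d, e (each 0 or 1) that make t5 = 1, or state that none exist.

Check with a=1 b=0 c=1 d=1 e=1:
t1 = b ∨ e = 0 ∨ 1 = 1
t2 = ¬d = ¬1 = 0
t3 = t2 ∨ t1 = 0 ∨ 1 = 1
t4 = t3 ∧ a = 1 ∧ 1 = 1
t5 = t4 ∧ c = 1 ∧ 1 = 1
So t5 = 1 as required.

a=1 b=0 c=1 d=1 e=1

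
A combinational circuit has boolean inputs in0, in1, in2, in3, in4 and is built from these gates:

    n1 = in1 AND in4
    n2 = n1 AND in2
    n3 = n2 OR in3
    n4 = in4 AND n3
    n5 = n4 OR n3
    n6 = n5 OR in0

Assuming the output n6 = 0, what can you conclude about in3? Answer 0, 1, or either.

n6 = n5 OR in0 must be 0, so both n5 = 0 and in0 = 0.
Every assignment with n6 = 0 has in3 = 0; there are 7 such assignment(s).

0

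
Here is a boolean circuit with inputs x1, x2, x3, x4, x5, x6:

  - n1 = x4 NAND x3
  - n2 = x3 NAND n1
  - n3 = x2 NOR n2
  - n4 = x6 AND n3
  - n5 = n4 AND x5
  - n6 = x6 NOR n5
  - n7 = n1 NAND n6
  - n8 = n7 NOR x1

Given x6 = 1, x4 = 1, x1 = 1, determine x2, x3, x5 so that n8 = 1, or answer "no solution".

With x6 = 1, x4 = 1, x1 = 1 fixed, none of the 8 settings of x2, x3, x5 give n8 = 1.
For example, with x2=0, x3=1, x5=1:
n1 = x4 NAND x3 = 1 NAND 1 = 0
n2 = x3 NAND n1 = 1 NAND 0 = 1
n3 = x2 NOR n2 = 0 NOR 1 = 0
n4 = x6 AND n3 = 1 AND 0 = 0
n5 = n4 AND x5 = 0 AND 1 = 0
n6 = x6 NOR n5 = 1 NOR 0 = 0
n7 = n1 NAND n6 = 0 NAND 0 = 1
n8 = n7 NOR x1 = 1 NOR 1 = 0
giving n8 = 0 ≠ 1.

no solution exists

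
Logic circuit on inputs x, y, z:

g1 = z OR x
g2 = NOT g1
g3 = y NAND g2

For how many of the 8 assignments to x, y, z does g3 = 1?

7

g3 = y NAND g2 must be 1, so at least one of y, g2 is 0.
Enumerating the 8 input combinations, 7 give g3 = 1 and 1 give g3 = 0.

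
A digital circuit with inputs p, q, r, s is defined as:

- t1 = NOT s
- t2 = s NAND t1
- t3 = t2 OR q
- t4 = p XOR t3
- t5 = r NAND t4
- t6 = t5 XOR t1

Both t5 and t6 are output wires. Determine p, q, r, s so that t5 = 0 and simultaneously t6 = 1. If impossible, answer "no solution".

Check with p=0 q=1 r=1 s=0:
t1 = NOT s = NOT 0 = 1
t2 = s NAND t1 = 0 NAND 1 = 1
t3 = t2 OR q = 1 OR 1 = 1
t4 = p XOR t3 = 0 XOR 1 = 1
t5 = r NAND t4 = 1 NAND 1 = 0
t6 = t5 XOR t1 = 0 XOR 1 = 1
So t5 = 0 and t6 = 1.

p=0 q=1 r=1 s=0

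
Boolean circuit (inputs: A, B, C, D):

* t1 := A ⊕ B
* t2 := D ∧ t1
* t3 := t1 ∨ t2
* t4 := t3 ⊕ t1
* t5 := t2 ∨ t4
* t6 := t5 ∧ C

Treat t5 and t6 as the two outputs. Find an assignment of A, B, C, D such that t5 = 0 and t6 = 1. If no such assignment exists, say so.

Across all 16 input combinations, none give both t5 = 0 and t6 = 1.

no solution exists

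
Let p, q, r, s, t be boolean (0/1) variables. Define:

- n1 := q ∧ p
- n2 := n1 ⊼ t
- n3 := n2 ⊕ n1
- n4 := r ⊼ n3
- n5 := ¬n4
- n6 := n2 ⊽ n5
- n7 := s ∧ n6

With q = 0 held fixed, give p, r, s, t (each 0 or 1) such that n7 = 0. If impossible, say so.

p=1, r=0, s=1, t=0

Check with q = 0 and p=1, r=0, s=1, t=0:
n1 = q ∧ p = 0 ∧ 1 = 0
n2 = n1 ⊼ t = 0 ⊼ 0 = 1
n3 = n2 ⊕ n1 = 1 ⊕ 0 = 1
n4 = r ⊼ n3 = 0 ⊼ 1 = 1
n5 = ¬n4 = ¬1 = 0
n6 = n2 ⊽ n5 = 1 ⊽ 0 = 0
n7 = s ∧ n6 = 1 ∧ 0 = 0
So n7 = 0.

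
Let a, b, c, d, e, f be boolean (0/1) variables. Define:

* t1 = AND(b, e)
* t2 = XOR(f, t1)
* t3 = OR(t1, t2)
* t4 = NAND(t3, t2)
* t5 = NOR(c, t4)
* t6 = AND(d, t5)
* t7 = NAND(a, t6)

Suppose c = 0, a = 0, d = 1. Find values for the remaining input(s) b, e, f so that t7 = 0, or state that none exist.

no solution exists

With c = 0, a = 0, d = 1 fixed, none of the 8 settings of b, e, f give t7 = 0.
For example, with b=0, e=1, f=0:
t1 = AND(b, e) = AND(0, 1) = 0
t2 = XOR(f, t1) = XOR(0, 0) = 0
t3 = OR(t1, t2) = OR(0, 0) = 0
t4 = NAND(t3, t2) = NAND(0, 0) = 1
t5 = NOR(c, t4) = NOR(0, 1) = 0
t6 = AND(d, t5) = AND(1, 0) = 0
t7 = NAND(a, t6) = NAND(0, 0) = 1
giving t7 = 1 ≠ 0.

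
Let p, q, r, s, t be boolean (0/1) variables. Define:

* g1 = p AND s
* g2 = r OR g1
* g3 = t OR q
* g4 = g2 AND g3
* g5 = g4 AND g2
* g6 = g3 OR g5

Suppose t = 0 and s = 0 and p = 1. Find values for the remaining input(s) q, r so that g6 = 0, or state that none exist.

g6 = g3 OR g5 must be 0, so both g3 = 0 and g5 = 0.
g3 = t OR q must be 0, so both t = 0 and q = 0.
Check with t = 0 and s = 0 and p = 1 and q=0, r=0:
g1 = p AND s = 1 AND 0 = 0
g2 = r OR g1 = 0 OR 0 = 0
g3 = t OR q = 0 OR 0 = 0
g4 = g2 AND g3 = 0 AND 0 = 0
g5 = g4 AND g2 = 0 AND 0 = 0
g6 = g3 OR g5 = 0 OR 0 = 0
So g6 = 0.

q=0, r=0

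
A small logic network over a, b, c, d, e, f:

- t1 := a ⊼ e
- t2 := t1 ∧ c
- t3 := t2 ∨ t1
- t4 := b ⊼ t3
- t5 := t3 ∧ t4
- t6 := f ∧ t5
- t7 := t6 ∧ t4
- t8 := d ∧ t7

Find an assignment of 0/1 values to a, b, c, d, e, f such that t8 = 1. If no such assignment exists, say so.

t8 = d ∧ t7 must be 1, so both d = 1 and t7 = 1.
Check with a=1, b=0, c=1, d=1, e=0, f=1:
t1 = a ⊼ e = 1 ⊼ 0 = 1
t2 = t1 ∧ c = 1 ∧ 1 = 1
t3 = t2 ∨ t1 = 1 ∨ 1 = 1
t4 = b ⊼ t3 = 0 ⊼ 1 = 1
t5 = t3 ∧ t4 = 1 ∧ 1 = 1
t6 = f ∧ t5 = 1 ∧ 1 = 1
t7 = t6 ∧ t4 = 1 ∧ 1 = 1
t8 = d ∧ t7 = 1 ∧ 1 = 1
So t8 = 1 as required.

a=1, b=0, c=1, d=1, e=0, f=1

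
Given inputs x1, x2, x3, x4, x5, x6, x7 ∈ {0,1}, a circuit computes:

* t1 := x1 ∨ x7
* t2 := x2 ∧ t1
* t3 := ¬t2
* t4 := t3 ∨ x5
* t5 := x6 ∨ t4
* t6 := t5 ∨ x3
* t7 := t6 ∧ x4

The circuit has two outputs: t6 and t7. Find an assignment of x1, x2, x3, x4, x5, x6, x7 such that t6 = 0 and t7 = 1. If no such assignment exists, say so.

no solution exists

Across all 128 input combinations, none give both t6 = 0 and t7 = 1.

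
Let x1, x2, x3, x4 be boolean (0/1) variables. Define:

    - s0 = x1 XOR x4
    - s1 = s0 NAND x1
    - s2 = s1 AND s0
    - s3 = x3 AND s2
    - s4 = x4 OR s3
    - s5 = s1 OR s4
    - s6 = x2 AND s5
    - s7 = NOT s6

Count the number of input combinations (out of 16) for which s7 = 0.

6

s7 = NOT s6 must be 0, so s6 = 1.
s6 = x2 AND s5 must be 1, so both x2 = 1 and s5 = 1.
s5 = s1 OR s4 must be 1, so at least one of s1, s4 is 1.
Satisfying assignments:
  x1=0, x2=1, x3=0, x4=0
  x1=0, x2=1, x3=0, x4=1
  x1=0, x2=1, x3=1, x4=0
  x1=0, x2=1, x3=1, x4=1
  x1=1, x2=1, x3=0, x4=1
  x1=1, x2=1, x3=1, x4=1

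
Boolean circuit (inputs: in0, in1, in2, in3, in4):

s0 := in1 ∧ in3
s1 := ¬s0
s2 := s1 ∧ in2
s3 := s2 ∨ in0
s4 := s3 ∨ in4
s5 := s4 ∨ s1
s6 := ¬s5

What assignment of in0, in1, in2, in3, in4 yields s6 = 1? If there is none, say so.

in0=0, in1=1, in2=0, in3=1, in4=0

s6 = ¬s5 must be 1, so s5 = 0.
s5 = s4 ∨ s1 must be 0, so both s4 = 0 and s1 = 0.
Check with in0=0, in1=1, in2=0, in3=1, in4=0:
s0 = in1 ∧ in3 = 1 ∧ 1 = 1
s1 = ¬s0 = ¬1 = 0
s2 = s1 ∧ in2 = 0 ∧ 0 = 0
s3 = s2 ∨ in0 = 0 ∨ 0 = 0
s4 = s3 ∨ in4 = 0 ∨ 0 = 0
s5 = s4 ∨ s1 = 0 ∨ 0 = 0
s6 = ¬s5 = ¬0 = 1
So s6 = 1 as required.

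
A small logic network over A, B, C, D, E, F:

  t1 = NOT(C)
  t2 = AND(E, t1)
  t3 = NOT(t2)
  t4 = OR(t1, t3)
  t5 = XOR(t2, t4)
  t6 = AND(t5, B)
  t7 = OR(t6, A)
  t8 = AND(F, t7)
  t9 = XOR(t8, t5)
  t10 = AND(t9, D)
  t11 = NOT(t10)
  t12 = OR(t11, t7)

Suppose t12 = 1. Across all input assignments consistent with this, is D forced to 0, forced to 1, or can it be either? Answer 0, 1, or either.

either

Both values of D occur among assignments with t12 = 1:
  D=0: A=0, B=0, C=0, D=0, E=0, F=0
  D=1: A=0, B=0, C=0, D=1, E=1, F=0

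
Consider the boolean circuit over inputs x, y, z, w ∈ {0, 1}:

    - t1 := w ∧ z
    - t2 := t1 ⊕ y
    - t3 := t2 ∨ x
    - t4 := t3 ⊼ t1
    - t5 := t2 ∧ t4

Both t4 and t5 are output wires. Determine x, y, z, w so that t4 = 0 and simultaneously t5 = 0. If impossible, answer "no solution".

Check with x=0, y=0, z=1, w=1:
t1 = w ∧ z = 1 ∧ 1 = 1
t2 = t1 ⊕ y = 1 ⊕ 0 = 1
t3 = t2 ∨ x = 1 ∨ 0 = 1
t4 = t3 ⊼ t1 = 1 ⊼ 1 = 0
t5 = t2 ∧ t4 = 1 ∧ 0 = 0
So t4 = 0 and t5 = 0.

x=0, y=0, z=1, w=1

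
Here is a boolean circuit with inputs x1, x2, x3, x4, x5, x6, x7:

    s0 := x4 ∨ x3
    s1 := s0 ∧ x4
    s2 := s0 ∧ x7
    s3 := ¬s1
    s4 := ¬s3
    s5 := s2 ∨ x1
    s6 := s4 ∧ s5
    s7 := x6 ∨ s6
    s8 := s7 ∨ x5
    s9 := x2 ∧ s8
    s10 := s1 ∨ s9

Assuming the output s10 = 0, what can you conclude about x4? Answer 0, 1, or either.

0

s10 = s1 ∨ s9 must be 0, so both s1 = 0 and s9 = 0.
Every assignment with s10 = 0 has x4 = 0; there are 40 such assignment(s).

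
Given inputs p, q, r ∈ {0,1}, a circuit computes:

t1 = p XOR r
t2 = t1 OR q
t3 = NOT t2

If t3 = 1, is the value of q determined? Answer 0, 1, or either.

0

t3 = NOT t2 must be 1, so t2 = 0.
Every assignment with t3 = 1 has q = 0; there are 2 such assignment(s).
  p=0, q=0, r=0
  p=1, q=0, r=1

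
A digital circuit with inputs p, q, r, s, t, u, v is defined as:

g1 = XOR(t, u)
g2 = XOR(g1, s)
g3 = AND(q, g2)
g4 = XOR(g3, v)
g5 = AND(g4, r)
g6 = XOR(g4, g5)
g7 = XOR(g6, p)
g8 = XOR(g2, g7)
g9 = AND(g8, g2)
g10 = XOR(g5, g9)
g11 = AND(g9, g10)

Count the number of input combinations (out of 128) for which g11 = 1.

24

g11 = AND(g9, g10) must be 1, so both g9 = 1 and g10 = 1.
g9 = AND(g8, g2) must be 1, so both g8 = 1 and g2 = 1.
g10 = XOR(g5, g9) must be 1, so g5 and g9 differ.
Enumerating the 128 input combinations, 24 give g11 = 1 and 104 give g11 = 0.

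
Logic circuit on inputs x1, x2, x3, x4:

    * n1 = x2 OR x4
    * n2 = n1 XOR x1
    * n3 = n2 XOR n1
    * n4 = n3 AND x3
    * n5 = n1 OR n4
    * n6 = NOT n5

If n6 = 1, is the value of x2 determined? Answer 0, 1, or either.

n6 = NOT n5 must be 1, so n5 = 0.
Every assignment with n6 = 1 has x2 = 0; there are 3 such assignment(s).
  x1=0, x2=0, x3=0, x4=0
  x1=0, x2=0, x3=1, x4=0
  x1=1, x2=0, x3=0, x4=0

0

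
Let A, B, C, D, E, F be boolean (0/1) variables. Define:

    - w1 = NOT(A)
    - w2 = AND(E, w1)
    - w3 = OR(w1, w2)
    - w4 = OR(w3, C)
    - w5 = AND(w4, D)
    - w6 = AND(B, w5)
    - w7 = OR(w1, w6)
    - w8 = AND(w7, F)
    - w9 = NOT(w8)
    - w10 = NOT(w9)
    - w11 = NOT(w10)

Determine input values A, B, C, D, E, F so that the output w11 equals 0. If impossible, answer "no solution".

w11 = NOT(w10) must be 0, so w10 = 1.
w10 = NOT(w9) must be 1, so w9 = 0.
Check with A=0, B=1, C=1, D=0, E=1, F=1:
w1 = NOT(A) = NOT 0 = 1
w2 = AND(E, w1) = AND(1, 1) = 1
w3 = OR(w1, w2) = OR(1, 1) = 1
w4 = OR(w3, C) = OR(1, 1) = 1
w5 = AND(w4, D) = AND(1, 0) = 0
w6 = AND(B, w5) = AND(1, 0) = 0
w7 = OR(w1, w6) = OR(1, 0) = 1
w8 = AND(w7, F) = AND(1, 1) = 1
w9 = NOT(w8) = NOT 1 = 0
w10 = NOT(w9) = NOT 0 = 1
w11 = NOT(w10) = NOT 1 = 0
So w11 = 0 as required.

A=0, B=1, C=1, D=0, E=1, F=1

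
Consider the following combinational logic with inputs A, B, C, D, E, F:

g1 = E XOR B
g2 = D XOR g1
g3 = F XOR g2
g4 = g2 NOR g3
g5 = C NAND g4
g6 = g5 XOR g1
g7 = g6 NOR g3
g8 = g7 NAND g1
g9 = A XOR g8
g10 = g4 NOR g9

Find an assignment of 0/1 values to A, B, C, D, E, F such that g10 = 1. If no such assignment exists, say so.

Check with A=1, B=0, C=1, D=1, E=1, F=1:
g1 = E XOR B = 1 XOR 0 = 1
g2 = D XOR g1 = 1 XOR 1 = 0
g3 = F XOR g2 = 1 XOR 0 = 1
g4 = g2 NOR g3 = 0 NOR 1 = 0
g5 = C NAND g4 = 1 NAND 0 = 1
g6 = g5 XOR g1 = 1 XOR 1 = 0
g7 = g6 NOR g3 = 0 NOR 1 = 0
g8 = g7 NAND g1 = 0 NAND 1 = 1
g9 = A XOR g8 = 1 XOR 1 = 0
g10 = g4 NOR g9 = 0 NOR 0 = 1
So g10 = 1 as required.

A=1, B=0, C=1, D=1, E=1, F=1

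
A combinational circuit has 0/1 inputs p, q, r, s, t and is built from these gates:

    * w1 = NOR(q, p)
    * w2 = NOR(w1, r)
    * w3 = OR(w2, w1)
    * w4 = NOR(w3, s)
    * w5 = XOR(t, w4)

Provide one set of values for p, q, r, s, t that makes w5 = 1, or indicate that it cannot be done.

p=1 q=1 r=0 s=1 t=1

Check with p=1 q=1 r=0 s=1 t=1:
w1 = NOR(q, p) = NOR(1, 1) = 0
w2 = NOR(w1, r) = NOR(0, 0) = 1
w3 = OR(w2, w1) = OR(1, 0) = 1
w4 = NOR(w3, s) = NOR(1, 1) = 0
w5 = XOR(t, w4) = XOR(1, 0) = 1
So w5 = 1 as required.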